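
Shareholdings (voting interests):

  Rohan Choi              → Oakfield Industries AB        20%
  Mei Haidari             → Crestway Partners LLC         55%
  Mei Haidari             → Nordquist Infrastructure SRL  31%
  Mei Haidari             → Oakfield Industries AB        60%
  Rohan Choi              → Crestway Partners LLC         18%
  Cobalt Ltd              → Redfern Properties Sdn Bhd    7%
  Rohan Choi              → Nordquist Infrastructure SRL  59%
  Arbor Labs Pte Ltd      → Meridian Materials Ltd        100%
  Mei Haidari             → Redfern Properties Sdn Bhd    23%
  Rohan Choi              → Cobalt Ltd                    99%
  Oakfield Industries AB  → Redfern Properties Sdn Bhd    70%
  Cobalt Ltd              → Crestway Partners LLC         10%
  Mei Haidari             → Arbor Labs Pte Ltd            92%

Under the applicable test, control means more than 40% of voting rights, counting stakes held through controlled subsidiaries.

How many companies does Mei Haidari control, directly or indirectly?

5

Mei holds 92% of Arbor, so Mei controls Arbor.
Mei holds 60% of Oakfield, so Mei controls Oakfield.
Mei holds 55% of Crestway, so Mei controls Crestway.
Oakfield and Mei together hold 70% + 23% = 93% of Redfern, so Mei controls Redfern.
Arbor holds 100% of Meridian, so Mei controls Meridian.
No other company's threshold is met.
Mei controls 5 companies.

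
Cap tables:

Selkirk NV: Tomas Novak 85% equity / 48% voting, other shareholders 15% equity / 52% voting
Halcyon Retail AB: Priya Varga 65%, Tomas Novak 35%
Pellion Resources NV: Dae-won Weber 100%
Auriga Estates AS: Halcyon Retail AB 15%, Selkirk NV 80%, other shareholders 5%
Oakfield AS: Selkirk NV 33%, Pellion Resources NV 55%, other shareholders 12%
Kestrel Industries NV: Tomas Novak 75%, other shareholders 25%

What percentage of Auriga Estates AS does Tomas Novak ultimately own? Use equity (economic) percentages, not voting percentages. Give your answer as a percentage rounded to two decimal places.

73.25%

Tomas reaches Auriga along 2 paths.
Via Halcyon: 35% × 15% = 5.25%.
Via Selkirk: 85% × 80% = 68%.
Total: 5.25% + 68% = 73.25%.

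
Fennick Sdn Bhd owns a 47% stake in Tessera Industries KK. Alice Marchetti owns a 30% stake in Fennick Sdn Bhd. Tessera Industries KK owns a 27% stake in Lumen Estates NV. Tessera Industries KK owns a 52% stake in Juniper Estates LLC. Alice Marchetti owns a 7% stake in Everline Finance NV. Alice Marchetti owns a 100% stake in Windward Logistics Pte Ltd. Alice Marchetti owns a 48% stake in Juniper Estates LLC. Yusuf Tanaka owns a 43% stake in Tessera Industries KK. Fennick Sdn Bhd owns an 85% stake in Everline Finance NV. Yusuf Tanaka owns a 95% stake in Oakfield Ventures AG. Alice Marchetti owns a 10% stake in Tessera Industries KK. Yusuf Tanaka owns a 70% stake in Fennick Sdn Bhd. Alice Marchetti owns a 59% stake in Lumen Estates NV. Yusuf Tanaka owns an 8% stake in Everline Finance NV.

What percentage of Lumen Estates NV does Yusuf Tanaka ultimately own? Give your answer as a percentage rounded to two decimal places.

20.49%

Yusuf reaches Lumen along 2 paths.
Via Tessera: 43% × 27% = 11.61%.
Via Fennick → Tessera: 70% × 47% × 27% = 8.883%.
Total: 11.61% + 8.883% = 20.493%.
Rounded: 20.49%.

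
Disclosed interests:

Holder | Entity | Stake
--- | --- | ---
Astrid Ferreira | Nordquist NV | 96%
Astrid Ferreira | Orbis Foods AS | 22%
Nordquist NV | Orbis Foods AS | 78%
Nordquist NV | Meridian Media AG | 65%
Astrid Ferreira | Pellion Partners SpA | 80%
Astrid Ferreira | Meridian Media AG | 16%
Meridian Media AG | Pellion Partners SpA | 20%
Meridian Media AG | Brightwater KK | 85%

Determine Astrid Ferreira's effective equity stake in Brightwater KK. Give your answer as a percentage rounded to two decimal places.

Astrid reaches Brightwater along 2 paths.
Via Nordquist → Meridian: 96% × 65% × 85% = 53.04%.
Via Meridian: 16% × 85% = 13.6%.
Total: 53.04% + 13.6% = 66.64%.

66.64%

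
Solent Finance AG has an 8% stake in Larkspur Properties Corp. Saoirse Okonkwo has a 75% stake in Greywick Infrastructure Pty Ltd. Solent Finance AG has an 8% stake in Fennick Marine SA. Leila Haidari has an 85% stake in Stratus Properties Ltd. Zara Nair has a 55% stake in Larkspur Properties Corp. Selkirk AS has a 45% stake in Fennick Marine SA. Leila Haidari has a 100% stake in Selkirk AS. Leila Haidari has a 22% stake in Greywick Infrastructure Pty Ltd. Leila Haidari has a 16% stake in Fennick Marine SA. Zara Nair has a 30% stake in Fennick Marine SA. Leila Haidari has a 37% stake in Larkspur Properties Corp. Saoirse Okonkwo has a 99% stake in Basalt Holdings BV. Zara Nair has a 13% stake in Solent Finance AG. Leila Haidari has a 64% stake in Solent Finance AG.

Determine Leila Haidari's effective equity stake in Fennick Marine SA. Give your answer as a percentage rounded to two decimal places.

Leila reaches Fennick along 3 paths.
Via Solent: 64% × 8% = 5.12%.
Via Selkirk: 100% × 45% = 45%.
Direct stake: 16% = 16%.
Total: 5.12% + 45% + 16% = 66.12%.

66.12%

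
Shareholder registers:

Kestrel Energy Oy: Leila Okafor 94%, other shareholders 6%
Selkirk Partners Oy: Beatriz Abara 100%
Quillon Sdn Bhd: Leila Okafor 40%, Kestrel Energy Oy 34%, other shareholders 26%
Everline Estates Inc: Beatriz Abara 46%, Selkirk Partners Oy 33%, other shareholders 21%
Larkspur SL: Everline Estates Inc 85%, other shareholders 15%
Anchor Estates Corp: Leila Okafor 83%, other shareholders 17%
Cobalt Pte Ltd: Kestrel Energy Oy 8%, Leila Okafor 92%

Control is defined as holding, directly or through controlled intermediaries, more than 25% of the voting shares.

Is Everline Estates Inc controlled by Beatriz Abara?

Beatriz holds 100% of Selkirk, so Beatriz controls Selkirk.
Beatriz and Selkirk together hold 46% + 33% = 79% of Everline, so Beatriz controls Everline.

Yes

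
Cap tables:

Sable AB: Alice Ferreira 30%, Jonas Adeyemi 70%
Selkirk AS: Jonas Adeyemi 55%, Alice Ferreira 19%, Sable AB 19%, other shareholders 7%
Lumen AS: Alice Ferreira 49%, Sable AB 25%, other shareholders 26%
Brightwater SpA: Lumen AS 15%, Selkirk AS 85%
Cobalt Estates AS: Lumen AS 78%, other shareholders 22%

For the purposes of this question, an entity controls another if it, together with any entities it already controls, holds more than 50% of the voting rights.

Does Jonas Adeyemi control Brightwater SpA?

Yes

Jonas holds 70% of Sable, so Jonas controls Sable.
Jonas and Sable together hold 55% + 19% = 74% of Selkirk, so Jonas controls Selkirk.
Selkirk holds 85% of Brightwater, so Jonas controls Brightwater.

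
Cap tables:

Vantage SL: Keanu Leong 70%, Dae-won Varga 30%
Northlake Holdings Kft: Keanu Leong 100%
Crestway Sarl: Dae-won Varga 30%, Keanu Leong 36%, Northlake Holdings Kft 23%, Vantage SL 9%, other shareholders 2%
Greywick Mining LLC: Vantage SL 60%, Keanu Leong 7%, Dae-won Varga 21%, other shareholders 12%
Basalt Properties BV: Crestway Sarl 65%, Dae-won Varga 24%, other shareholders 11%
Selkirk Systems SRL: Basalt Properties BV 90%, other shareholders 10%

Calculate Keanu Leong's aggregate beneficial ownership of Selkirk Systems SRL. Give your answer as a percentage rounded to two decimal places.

Keanu reaches Selkirk along 3 paths.
Via Crestway → Basalt: 36% × 65% × 90% = 21.06%.
Via Northlake → Crestway → Basalt: 100% × 23% × 65% × 90% = 13.455%.
Via Vantage → Crestway → Basalt: 70% × 9% × 65% × 90% = 3.6855%.
Total: 21.06% + 13.455% + 3.6855% = 38.2005%.
Rounded: 38.20%.

38.20%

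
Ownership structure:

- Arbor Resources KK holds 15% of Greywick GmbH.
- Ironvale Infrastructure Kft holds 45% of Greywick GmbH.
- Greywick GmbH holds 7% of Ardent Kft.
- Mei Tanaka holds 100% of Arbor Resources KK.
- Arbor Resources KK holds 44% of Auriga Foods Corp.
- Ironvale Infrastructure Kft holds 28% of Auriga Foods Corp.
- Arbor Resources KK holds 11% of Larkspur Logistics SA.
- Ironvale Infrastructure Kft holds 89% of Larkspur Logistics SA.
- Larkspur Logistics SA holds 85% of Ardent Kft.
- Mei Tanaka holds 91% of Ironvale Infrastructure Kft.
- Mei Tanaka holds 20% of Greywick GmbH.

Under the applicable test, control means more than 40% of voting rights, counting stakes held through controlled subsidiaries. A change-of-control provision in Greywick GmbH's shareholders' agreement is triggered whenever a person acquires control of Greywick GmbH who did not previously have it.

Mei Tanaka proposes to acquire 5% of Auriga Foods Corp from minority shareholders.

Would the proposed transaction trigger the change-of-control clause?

No

The purchase changes only Mei's holdings, so Mei is the only person who could newly come to control Greywick.
Mei holds 91% of Ironvale, so Mei controls Ironvale.
Mei holds 100% of Arbor, so Mei controls Arbor.
Ironvale and Arbor and Mei together hold 45% + 15% + 20% = 80% of Greywick, so Mei controls Greywick.
So Mei already controls Greywick before the transaction.
After the purchase, Mei holds 5% of Auriga directly.
Mei controlled Greywick already, so this is not a new person acquiring control; every other person's position is unchanged or reduced.
No new person acquires control, so the clause is not triggered.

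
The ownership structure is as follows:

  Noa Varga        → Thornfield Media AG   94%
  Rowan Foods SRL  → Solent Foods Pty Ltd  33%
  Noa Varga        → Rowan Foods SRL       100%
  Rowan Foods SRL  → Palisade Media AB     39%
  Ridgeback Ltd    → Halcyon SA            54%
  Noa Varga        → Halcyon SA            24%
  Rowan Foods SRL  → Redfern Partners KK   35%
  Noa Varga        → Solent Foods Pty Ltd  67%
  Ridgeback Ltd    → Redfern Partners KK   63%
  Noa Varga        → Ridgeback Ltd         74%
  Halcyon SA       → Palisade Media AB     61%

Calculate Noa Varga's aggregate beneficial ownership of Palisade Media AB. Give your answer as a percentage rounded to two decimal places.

Noa reaches Palisade along 3 paths.
Via Ridgeback → Halcyon: 74% × 54% × 61% = 24.3756%.
Via Halcyon: 24% × 61% = 14.64%.
Via Rowan: 100% × 39% = 39%.
Total: 24.3756% + 14.64% + 39% = 78.0156%.
Rounded: 78.02%.

78.02%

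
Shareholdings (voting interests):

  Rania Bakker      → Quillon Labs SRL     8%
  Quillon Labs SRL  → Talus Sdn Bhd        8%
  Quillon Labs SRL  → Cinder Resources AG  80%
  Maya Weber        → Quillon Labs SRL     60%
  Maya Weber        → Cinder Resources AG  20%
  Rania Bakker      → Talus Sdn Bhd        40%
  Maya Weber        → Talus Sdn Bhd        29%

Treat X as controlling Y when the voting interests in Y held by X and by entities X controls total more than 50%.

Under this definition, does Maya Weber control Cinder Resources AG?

Maya holds 60% of Quillon, so Maya controls Quillon.
Maya and Quillon together hold 20% + 80% = 100% of Cinder, so Maya controls Cinder.

Yes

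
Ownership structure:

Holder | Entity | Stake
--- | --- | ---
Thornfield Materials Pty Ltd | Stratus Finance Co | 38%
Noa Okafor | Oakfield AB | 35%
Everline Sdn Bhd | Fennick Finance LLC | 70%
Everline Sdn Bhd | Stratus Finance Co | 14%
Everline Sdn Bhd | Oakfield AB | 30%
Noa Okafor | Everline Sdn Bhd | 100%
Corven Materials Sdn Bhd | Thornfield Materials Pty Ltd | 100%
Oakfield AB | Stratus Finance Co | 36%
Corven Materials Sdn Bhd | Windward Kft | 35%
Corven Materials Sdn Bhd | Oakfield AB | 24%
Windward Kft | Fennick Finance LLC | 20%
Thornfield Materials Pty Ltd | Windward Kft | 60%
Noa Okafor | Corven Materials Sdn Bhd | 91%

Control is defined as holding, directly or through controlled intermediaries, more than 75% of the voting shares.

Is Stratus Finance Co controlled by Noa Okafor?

Yes

Noa holds 91% of Corven, so Noa controls Corven.
Corven holds 100% of Thornfield, so Noa controls Thornfield.
Noa holds 100% of Everline, so Noa controls Everline.
Corven and Noa and Everline together hold 24% + 35% + 30% = 89% of Oakfield, so Noa controls Oakfield.
Everline and Thornfield and Oakfield together hold 14% + 38% + 36% = 88% of Stratus, so Noa controls Stratus.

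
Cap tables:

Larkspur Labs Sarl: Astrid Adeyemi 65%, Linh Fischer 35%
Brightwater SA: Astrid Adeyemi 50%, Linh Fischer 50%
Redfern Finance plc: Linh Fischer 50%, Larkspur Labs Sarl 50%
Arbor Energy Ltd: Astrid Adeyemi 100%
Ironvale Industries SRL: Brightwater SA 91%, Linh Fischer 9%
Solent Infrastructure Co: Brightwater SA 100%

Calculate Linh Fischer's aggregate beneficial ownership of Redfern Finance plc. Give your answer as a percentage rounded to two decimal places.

67.50%

Linh reaches Redfern along 2 paths.
Direct stake: 50% = 50%.
Via Larkspur: 35% × 50% = 17.5%.
Total: 50% + 17.5% = 67.5%.
Rounded: 67.50%.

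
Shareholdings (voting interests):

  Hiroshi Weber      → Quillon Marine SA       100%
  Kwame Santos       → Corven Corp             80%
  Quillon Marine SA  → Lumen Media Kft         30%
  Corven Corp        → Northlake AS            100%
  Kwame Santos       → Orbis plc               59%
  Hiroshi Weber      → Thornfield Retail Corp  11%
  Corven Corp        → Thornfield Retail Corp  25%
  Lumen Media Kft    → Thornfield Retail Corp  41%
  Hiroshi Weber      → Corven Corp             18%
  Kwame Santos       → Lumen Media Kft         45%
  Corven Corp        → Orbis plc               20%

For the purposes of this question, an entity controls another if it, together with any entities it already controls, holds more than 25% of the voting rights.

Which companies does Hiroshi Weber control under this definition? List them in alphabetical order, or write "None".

Lumen Media Kft, Quillon Marine SA, Thornfield Retail Corp

Hiroshi holds 100% of Quillon, so Hiroshi controls Quillon.
Quillon holds 30% of Lumen, so Hiroshi controls Lumen.
Hiroshi and Lumen together hold 11% + 41% = 52% of Thornfield, so Hiroshi controls Thornfield.
No other company's threshold is met.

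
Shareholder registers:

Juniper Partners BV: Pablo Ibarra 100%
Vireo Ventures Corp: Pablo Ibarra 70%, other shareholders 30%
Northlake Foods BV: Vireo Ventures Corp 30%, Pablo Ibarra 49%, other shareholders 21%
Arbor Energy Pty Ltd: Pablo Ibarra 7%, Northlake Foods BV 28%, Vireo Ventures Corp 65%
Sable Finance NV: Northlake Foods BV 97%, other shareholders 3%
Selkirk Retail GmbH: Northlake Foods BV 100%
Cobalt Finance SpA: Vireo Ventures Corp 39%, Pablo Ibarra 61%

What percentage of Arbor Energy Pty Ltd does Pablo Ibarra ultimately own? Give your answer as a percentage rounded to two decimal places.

Pablo reaches Arbor along 4 paths.
Direct stake: 7% = 7%.
Via Vireo → Northlake: 70% × 30% × 28% = 5.88%.
Via Northlake: 49% × 28% = 13.72%.
Via Vireo: 70% × 65% = 45.5%.
Total: 7% + 5.88% + 13.72% + 45.5% = 72.1%.
Rounded: 72.10%.

72.10%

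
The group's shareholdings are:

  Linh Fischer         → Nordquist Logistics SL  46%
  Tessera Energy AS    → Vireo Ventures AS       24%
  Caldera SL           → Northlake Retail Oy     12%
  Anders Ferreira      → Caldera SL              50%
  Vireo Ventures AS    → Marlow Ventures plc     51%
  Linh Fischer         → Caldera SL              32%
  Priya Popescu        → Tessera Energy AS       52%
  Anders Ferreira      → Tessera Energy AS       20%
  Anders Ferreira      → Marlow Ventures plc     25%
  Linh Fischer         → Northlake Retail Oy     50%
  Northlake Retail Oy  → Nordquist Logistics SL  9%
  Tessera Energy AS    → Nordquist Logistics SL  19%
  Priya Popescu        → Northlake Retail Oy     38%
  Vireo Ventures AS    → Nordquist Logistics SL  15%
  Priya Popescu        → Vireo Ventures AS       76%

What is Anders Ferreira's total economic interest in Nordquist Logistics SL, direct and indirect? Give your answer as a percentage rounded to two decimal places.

5.06%

Anders reaches Nordquist along 3 paths.
Via Tessera → Vireo: 20% × 24% × 15% = 0.72%.
Via Caldera → Northlake: 50% × 12% × 9% = 0.54%.
Via Tessera: 20% × 19% = 3.8%.
Total: 0.72% + 0.54% + 3.8% = 5.06%.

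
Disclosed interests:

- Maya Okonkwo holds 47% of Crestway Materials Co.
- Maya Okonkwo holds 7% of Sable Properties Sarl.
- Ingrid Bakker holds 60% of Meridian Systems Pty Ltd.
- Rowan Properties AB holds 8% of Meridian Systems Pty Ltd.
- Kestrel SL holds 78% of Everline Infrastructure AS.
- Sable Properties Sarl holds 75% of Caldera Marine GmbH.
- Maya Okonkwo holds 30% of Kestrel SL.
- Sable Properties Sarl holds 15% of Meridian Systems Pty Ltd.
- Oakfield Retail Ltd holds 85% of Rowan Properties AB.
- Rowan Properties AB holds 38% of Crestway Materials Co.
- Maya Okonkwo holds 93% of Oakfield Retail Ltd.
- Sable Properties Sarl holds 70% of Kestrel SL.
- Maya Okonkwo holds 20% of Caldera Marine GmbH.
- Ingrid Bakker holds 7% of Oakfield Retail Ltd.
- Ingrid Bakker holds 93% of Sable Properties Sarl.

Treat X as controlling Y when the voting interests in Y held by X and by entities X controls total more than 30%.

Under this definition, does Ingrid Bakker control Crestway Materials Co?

No

Ingrid holds 93% of Sable, so Ingrid controls Sable.
Sable holds 70% of Kestrel, so Ingrid controls Kestrel.
Ingrid and Sable together hold 60% + 15% = 75% of Meridian, so Ingrid controls Meridian.
Sable holds 75% of Caldera, so Ingrid controls Caldera.
Kestrel holds 78% of Everline, so Ingrid controls Everline.
Neither Ingrid nor any entity Ingrid controls holds any voting interest in Crestway.
So Ingrid does not control Crestway.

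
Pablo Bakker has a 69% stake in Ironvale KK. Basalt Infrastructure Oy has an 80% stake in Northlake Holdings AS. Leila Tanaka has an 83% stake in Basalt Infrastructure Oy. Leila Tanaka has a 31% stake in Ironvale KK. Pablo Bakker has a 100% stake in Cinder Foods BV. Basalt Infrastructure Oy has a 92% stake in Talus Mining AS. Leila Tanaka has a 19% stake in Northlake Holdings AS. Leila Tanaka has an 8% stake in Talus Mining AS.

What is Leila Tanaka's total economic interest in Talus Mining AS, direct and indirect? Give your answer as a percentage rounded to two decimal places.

84.36%

Leila reaches Talus along 2 paths.
Direct stake: 8% = 8%.
Via Basalt: 83% × 92% = 76.36%.
Total: 8% + 76.36% = 84.36%.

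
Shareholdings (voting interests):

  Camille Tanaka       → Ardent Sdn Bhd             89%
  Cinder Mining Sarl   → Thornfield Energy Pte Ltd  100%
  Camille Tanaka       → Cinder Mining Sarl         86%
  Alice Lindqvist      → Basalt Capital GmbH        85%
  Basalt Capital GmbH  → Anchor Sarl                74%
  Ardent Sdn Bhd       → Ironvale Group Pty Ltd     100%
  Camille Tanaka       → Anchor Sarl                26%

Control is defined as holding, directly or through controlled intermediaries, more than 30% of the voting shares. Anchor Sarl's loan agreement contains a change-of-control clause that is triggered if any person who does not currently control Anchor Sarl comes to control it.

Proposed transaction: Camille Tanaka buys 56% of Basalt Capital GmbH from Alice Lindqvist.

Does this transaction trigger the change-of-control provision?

The purchase adds only to Camille's holdings (Alice's stake shrinks), so Camille is the only person who could newly come to control Anchor.
Camille holds 86% of Cinder, so Camille controls Cinder.
Camille holds 89% of Ardent, so Camille controls Ardent.
Ardent holds 100% of Ironvale, so Camille controls Ironvale.
Cinder holds 100% of Thornfield, so Camille controls Thornfield.
In Anchor, Camille's side holds only 26%, not > 30%.
So before the transaction, Camille does not control Anchor.
After the purchase, Camille holds 56% of Basalt directly, and Alice's stake falls to 29%.
Camille holds 56% of Basalt, so Camille controls Basalt.
Camille and Basalt together hold 26% + 74% = 100% of Anchor, so Camille controls Anchor.
Camille did not control Anchor before and does after, so the clause is triggered.

Yes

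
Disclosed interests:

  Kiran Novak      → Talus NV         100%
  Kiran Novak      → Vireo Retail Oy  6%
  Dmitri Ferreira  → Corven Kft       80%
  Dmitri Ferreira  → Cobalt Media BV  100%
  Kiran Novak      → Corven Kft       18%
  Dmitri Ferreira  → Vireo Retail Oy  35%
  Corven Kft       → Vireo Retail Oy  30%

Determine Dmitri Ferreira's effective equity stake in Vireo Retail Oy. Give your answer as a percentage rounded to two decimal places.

Dmitri reaches Vireo along 2 paths.
Direct stake: 35% = 35%.
Via Corven: 80% × 30% = 24%.
Total: 35% + 24% = 59%.
Rounded: 59.00%.

59.00%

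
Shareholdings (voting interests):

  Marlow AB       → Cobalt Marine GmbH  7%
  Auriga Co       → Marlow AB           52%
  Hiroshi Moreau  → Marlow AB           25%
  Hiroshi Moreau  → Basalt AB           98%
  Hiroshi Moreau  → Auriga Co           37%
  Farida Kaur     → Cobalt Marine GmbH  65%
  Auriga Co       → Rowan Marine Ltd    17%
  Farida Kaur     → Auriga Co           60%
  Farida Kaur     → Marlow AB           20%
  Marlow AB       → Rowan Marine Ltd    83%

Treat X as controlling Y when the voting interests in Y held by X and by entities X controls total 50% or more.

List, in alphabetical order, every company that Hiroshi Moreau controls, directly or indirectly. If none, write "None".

Basalt AB

Hiroshi holds 98% of Basalt, so Hiroshi controls Basalt.
No other company's threshold is met.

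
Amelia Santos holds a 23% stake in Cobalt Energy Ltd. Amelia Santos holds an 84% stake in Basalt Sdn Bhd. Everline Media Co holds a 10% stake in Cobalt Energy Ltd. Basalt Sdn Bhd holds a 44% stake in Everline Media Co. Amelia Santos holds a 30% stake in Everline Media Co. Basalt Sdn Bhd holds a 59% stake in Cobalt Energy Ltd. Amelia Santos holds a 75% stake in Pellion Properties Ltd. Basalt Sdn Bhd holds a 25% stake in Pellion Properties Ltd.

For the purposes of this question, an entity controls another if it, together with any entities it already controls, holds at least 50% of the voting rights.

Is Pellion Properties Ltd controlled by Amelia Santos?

Yes

Amelia holds 84% of Basalt, so Amelia controls Basalt.
Basalt and Amelia together hold 25% + 75% = 100% of Pellion, so Amelia controls Pellion.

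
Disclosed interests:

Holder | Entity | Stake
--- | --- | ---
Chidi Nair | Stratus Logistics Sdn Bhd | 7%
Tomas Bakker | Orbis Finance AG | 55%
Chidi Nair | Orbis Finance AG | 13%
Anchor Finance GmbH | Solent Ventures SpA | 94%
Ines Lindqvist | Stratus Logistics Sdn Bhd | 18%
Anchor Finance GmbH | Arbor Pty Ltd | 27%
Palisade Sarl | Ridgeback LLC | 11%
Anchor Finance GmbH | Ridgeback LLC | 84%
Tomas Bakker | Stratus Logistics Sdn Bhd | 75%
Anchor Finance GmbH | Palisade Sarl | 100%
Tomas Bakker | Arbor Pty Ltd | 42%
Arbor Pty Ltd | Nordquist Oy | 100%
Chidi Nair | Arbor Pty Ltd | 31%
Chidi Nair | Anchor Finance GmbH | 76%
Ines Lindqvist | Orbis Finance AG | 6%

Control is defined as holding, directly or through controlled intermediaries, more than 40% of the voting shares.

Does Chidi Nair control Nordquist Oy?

Chidi holds 76% of Anchor, so Chidi controls Anchor.
Anchor and Chidi together hold 27% + 31% = 58% of Arbor, so Chidi controls Arbor.
Arbor holds 100% of Nordquist, so Chidi controls Nordquist.

Yes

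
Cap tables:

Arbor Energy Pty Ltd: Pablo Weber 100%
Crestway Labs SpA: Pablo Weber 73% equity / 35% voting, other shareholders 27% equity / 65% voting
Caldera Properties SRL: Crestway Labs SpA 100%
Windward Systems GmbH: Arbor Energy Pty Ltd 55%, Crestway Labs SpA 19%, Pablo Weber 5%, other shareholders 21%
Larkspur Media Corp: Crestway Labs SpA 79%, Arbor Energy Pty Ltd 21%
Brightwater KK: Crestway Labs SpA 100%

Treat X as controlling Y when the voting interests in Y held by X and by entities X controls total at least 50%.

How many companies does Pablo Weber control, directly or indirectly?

Pablo holds 100% of Arbor, so Pablo controls Arbor.
Arbor and Pablo together hold 55% + 5% = 60% of Windward, so Pablo controls Windward.
No other company's threshold is met.
Pablo controls 2 companies.

2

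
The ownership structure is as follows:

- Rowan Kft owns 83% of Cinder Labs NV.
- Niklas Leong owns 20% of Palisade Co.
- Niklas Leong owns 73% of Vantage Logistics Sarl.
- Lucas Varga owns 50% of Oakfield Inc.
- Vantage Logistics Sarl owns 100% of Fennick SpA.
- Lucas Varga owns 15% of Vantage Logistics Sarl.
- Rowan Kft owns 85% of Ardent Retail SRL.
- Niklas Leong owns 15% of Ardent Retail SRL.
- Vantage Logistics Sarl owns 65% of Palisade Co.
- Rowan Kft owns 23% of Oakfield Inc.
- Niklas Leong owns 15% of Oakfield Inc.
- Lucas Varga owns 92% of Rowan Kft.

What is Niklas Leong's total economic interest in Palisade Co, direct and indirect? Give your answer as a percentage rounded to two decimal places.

67.45%

Niklas reaches Palisade along 2 paths.
Direct stake: 20% = 20%.
Via Vantage: 73% × 65% = 47.45%.
Total: 20% + 47.45% = 67.45%.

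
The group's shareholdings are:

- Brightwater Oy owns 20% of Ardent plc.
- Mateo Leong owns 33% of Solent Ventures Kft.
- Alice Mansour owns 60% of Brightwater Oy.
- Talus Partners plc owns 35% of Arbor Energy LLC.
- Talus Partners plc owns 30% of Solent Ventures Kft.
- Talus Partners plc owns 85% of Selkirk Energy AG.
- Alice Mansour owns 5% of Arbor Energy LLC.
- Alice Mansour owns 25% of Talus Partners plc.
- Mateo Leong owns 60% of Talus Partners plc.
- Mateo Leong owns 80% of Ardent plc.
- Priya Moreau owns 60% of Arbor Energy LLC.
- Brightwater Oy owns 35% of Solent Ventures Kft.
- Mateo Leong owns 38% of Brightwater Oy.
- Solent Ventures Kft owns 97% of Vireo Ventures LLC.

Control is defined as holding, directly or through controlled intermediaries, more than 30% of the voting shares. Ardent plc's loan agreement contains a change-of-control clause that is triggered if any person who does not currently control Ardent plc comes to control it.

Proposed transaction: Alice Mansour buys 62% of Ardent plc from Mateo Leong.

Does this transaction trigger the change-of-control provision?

Yes

The purchase adds only to Alice's holdings (Mateo's stake shrinks), so Alice is the only person who could newly come to control Ardent.
Alice holds 60% of Brightwater, so Alice controls Brightwater.
Brightwater holds 35% of Solent, so Alice controls Solent.
Solent holds 97% of Vireo, so Alice controls Vireo.
In Ardent, Alice's side holds only 20%, not > 30%.
So before the transaction, Alice does not control Ardent.
After the purchase, Alice holds 62% of Ardent directly, and Mateo's stake falls to 18%.
Brightwater and Alice together hold 20% + 62% = 82% of Ardent, so Alice controls Ardent.
Alice did not control Ardent before and does after, so the clause is triggered.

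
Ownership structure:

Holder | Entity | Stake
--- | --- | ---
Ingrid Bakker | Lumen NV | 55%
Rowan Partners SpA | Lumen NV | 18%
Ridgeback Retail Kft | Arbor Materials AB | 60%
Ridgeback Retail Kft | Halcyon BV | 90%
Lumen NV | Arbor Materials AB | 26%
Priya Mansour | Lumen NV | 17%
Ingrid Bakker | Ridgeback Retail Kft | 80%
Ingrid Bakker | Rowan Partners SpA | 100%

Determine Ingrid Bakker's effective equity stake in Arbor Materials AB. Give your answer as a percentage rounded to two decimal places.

Ingrid reaches Arbor along 3 paths.
Via Ridgeback: 80% × 60% = 48%.
Via Rowan → Lumen: 100% × 18% × 26% = 4.68%.
Via Lumen: 55% × 26% = 14.3%.
Total: 48% + 4.68% + 14.3% = 66.98%.

66.98%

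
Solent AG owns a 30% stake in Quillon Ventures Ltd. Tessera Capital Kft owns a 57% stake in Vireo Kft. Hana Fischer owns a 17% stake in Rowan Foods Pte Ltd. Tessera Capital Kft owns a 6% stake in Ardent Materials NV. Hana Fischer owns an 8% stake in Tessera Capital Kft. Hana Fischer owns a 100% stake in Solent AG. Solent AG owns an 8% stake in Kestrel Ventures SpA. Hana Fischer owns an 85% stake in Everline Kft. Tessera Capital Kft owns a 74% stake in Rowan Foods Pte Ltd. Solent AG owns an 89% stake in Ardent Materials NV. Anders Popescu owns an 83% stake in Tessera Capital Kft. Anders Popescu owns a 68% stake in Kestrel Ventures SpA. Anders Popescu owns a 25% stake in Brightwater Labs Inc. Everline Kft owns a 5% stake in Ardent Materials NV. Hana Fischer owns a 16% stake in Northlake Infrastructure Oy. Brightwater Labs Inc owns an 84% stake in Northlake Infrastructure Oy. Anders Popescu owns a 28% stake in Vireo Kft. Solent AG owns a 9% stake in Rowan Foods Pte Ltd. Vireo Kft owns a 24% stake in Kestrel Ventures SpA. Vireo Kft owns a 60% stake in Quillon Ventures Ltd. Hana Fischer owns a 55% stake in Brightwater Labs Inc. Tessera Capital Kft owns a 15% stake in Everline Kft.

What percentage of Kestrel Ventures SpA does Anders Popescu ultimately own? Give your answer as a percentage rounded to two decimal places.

86.07%

Anders reaches Kestrel along 3 paths.
Via Vireo: 28% × 24% = 6.72%.
Via Tessera → Vireo: 83% × 57% × 24% = 11.3544%.
Direct stake: 68% = 68%.
Total: 6.72% + 11.3544% + 68% = 86.0744%.
Rounded: 86.07%.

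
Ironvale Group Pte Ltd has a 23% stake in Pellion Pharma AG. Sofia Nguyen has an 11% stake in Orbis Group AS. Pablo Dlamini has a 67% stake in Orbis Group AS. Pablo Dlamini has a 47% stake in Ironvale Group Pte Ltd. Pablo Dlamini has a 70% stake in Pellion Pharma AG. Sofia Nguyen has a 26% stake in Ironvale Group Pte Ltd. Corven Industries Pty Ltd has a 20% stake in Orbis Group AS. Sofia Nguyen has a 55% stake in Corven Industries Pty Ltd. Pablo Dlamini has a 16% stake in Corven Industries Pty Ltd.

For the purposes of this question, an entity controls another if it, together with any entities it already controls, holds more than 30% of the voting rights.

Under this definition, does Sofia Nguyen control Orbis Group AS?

Yes

Sofia holds 55% of Corven, so Sofia controls Corven.
Corven and Sofia together hold 20% + 11% = 31% of Orbis, so Sofia controls Orbis.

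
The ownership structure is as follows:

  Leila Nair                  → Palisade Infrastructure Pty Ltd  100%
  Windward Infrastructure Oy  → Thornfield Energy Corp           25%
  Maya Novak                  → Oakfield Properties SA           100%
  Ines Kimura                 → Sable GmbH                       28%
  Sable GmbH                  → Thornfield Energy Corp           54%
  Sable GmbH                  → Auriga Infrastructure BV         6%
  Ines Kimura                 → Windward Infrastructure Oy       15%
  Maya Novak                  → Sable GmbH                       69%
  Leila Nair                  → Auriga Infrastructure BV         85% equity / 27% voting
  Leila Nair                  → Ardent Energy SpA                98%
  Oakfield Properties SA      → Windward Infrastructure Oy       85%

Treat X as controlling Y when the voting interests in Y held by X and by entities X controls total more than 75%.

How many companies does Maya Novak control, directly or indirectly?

2

Maya holds 100% of Oakfield, so Maya controls Oakfield.
Oakfield holds 85% of Windward, so Maya controls Windward.
No other company's threshold is met.
Maya controls 2 companies.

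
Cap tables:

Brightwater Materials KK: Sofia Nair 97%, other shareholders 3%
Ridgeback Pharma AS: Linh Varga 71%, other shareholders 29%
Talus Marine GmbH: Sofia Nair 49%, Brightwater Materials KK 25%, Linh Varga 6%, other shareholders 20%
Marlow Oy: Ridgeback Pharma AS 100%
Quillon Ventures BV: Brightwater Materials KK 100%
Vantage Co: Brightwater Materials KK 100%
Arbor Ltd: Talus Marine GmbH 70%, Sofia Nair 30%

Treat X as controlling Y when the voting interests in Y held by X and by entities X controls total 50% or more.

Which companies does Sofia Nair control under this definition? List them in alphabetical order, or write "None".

Sofia holds 97% of Brightwater, so Sofia controls Brightwater.
Sofia and Brightwater together hold 49% + 25% = 74% of Talus, so Sofia controls Talus.
Brightwater holds 100% of Quillon, so Sofia controls Quillon.
Brightwater holds 100% of Vantage, so Sofia controls Vantage.
Talus and Sofia together hold 70% + 30% = 100% of Arbor, so Sofia controls Arbor.
No other company's threshold is met.

Arbor Ltd, Brightwater Materials KK, Quillon Ventures BV, Talus Marine GmbH, Vantage Co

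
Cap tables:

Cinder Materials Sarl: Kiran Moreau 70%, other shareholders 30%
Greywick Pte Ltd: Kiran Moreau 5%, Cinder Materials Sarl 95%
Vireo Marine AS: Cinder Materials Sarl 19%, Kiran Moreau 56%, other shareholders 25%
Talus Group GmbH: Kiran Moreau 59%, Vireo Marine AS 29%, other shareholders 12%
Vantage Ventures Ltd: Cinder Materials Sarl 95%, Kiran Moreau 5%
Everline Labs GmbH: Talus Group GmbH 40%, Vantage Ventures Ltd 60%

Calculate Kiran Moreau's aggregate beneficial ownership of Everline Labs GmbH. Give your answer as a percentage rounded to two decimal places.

Kiran reaches Everline along 5 paths.
Via Talus: 59% × 40% = 23.6%.
Via Cinder → Vireo → Talus: 70% × 19% × 29% × 40% = 1.5428%.
Via Vireo → Talus: 56% × 29% × 40% = 6.496%.
Via Cinder → Vantage: 70% × 95% × 60% = 39.9%.
Via Vantage: 5% × 60% = 3%.
Total: 23.6% + 1.5428% + 6.496% + 39.9% + 3% = 74.5388%.
Rounded: 74.54%.

74.54%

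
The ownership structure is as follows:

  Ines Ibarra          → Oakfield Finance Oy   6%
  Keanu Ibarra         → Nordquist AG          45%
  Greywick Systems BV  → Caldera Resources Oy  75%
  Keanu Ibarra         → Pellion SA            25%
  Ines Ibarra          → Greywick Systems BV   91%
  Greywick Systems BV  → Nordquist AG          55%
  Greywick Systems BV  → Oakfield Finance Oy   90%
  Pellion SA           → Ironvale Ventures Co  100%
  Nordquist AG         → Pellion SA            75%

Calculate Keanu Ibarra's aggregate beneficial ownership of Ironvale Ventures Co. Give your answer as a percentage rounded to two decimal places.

58.75%

Keanu reaches Ironvale along 2 paths.
Via Nordquist → Pellion: 45% × 75% × 100% = 33.75%.
Via Pellion: 25% × 100% = 25%.
Total: 33.75% + 25% = 58.75%.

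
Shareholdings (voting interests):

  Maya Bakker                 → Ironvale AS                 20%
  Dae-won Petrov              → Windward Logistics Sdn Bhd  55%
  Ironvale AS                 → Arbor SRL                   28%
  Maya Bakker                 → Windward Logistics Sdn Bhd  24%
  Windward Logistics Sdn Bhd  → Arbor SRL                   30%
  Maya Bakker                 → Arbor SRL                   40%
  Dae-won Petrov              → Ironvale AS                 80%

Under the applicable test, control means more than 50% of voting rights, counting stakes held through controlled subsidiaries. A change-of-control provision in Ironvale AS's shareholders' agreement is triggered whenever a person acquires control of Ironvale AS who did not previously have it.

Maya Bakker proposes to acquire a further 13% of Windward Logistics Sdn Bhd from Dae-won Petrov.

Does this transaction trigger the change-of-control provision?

The purchase adds only to Maya's holdings (Dae-won's stake shrinks), so Maya is the only person who could newly come to control Ironvale.
Maya's largest direct stake is 40% in Arbor, which does not meet the threshold, so Maya controls no company.
In Ironvale, Maya's side holds only 20%, not > 50%.
So before the transaction, Maya does not control Ironvale.
After the purchase, Maya's direct stake in Windward rises to 24% + 13% = 37%, and Dae-won's stake falls to 42%.
Maya's side now holds 37% of Windward, not > 50%, so Maya still does not control Windward.
After the transaction, Maya's side holds 20% of Ironvale, not > 50%, so Maya still does not control Ironvale.
No new person acquires control, so the clause is not triggered.

No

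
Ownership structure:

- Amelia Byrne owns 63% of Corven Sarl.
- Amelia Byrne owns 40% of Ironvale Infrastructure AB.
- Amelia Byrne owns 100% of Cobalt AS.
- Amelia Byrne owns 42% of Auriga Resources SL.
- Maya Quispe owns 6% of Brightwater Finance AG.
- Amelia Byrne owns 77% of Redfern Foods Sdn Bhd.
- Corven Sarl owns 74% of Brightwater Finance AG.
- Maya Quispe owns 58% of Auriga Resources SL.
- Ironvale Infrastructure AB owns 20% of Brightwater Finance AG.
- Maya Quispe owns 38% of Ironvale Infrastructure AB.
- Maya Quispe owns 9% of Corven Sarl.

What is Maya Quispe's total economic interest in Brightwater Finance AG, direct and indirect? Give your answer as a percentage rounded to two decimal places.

20.26%

Maya reaches Brightwater along 3 paths.
Direct stake: 6% = 6%.
Via Ironvale: 38% × 20% = 7.6%.
Via Corven: 9% × 74% = 6.66%.
Total: 6% + 7.6% + 6.66% = 20.26%.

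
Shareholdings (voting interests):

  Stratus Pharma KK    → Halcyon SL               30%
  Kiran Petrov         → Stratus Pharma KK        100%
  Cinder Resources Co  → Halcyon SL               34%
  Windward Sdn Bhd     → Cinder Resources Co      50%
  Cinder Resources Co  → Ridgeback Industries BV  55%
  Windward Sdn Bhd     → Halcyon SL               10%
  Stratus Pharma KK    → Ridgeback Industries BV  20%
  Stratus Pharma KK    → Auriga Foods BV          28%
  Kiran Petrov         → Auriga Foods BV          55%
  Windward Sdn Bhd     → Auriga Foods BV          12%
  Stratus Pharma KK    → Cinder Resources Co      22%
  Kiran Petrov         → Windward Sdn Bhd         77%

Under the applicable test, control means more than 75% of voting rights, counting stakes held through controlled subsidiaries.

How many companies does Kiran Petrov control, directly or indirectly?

3

Kiran holds 100% of Stratus, so Kiran controls Stratus.
Kiran holds 77% of Windward, so Kiran controls Windward.
Stratus and Kiran and Windward together hold 28% + 55% + 12% = 95% of Auriga, so Kiran controls Auriga.
No other company's threshold is met.
Kiran controls 3 companies.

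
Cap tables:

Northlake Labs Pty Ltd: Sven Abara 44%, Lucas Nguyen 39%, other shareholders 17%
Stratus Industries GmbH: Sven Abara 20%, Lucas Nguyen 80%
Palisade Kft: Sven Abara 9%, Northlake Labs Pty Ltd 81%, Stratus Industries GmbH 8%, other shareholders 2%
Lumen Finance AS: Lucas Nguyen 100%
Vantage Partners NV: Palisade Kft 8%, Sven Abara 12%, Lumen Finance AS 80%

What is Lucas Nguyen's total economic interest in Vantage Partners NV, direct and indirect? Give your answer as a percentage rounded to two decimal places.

83.04%

Lucas reaches Vantage along 3 paths.
Via Northlake → Palisade: 39% × 81% × 8% = 2.5272%.
Via Stratus → Palisade: 80% × 8% × 8% = 0.512%.
Via Lumen: 100% × 80% = 80%.
Total: 2.5272% + 0.512% + 80% = 83.0392%.
Rounded: 83.04%.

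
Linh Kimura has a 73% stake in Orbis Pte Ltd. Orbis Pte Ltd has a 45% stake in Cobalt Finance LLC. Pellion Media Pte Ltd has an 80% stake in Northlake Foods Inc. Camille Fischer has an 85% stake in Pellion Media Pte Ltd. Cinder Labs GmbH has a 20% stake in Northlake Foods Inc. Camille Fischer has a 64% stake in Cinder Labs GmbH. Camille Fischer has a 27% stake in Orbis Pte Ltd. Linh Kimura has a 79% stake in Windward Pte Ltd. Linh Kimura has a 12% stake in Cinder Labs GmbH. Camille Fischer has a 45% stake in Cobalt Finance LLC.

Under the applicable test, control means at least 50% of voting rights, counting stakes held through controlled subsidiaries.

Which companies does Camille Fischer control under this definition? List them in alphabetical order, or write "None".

Camille holds 64% of Cinder, so Camille controls Cinder.
Camille holds 85% of Pellion, so Camille controls Pellion.
Cinder and Pellion together hold 20% + 80% = 100% of Northlake, so Camille controls Northlake.
No other company's threshold is met.

Cinder Labs GmbH, Northlake Foods Inc, Pellion Media Pte Ltd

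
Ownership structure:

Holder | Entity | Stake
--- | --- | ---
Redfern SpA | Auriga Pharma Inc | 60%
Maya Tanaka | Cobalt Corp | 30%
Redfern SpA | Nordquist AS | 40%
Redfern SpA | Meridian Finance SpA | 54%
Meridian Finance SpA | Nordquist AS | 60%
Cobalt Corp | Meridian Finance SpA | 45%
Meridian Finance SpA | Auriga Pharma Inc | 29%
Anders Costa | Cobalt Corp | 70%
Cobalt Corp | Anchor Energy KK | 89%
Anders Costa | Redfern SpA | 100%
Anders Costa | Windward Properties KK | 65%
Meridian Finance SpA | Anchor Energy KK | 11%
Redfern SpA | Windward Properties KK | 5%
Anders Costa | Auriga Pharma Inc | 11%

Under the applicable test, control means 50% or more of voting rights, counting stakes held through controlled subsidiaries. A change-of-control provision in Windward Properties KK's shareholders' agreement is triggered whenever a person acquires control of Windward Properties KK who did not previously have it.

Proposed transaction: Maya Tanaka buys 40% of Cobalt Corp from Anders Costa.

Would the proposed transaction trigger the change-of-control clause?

The purchase adds only to Maya's holdings (Anders's stake shrinks), so Maya is the only person who could newly come to control Windward.
Maya's largest direct stake is 30% in Cobalt, which does not meet the threshold, so Maya controls no company.
Neither Maya nor any entity Maya controls holds any voting interest in Windward.
So before the transaction, Maya does not control Windward.
After the purchase, Maya's direct stake in Cobalt rises to 30% + 40% = 70%, and Anders's stake falls to 30%.
Maya holds 70% of Cobalt, so Maya controls Cobalt.
Cobalt holds 89% of Anchor, so Maya controls Anchor.
After the transaction, neither Maya nor any entity Maya controls holds a voting interest in Windward, so Maya still does not control it.
No new person acquires control, so the clause is not triggered.

No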